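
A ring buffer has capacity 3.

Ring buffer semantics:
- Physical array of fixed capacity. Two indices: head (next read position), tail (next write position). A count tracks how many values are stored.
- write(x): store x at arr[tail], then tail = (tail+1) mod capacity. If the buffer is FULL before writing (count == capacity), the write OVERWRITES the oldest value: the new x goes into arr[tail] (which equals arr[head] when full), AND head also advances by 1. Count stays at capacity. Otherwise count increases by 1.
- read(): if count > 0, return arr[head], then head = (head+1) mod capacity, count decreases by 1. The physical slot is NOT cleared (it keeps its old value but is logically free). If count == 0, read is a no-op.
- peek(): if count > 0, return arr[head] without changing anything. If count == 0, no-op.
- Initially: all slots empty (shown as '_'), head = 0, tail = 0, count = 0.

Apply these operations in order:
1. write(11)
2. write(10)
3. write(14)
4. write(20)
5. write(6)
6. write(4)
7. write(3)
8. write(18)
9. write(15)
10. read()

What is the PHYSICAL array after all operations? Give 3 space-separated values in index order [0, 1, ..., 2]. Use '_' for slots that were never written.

After op 1 (write(11)): arr=[11 _ _] head=0 tail=1 count=1
After op 2 (write(10)): arr=[11 10 _] head=0 tail=2 count=2
After op 3 (write(14)): arr=[11 10 14] head=0 tail=0 count=3
After op 4 (write(20)): arr=[20 10 14] head=1 tail=1 count=3
After op 5 (write(6)): arr=[20 6 14] head=2 tail=2 count=3
After op 6 (write(4)): arr=[20 6 4] head=0 tail=0 count=3
After op 7 (write(3)): arr=[3 6 4] head=1 tail=1 count=3
After op 8 (write(18)): arr=[3 18 4] head=2 tail=2 count=3
After op 9 (write(15)): arr=[3 18 15] head=0 tail=0 count=3
After op 10 (read()): arr=[3 18 15] head=1 tail=0 count=2

Answer: 3 18 15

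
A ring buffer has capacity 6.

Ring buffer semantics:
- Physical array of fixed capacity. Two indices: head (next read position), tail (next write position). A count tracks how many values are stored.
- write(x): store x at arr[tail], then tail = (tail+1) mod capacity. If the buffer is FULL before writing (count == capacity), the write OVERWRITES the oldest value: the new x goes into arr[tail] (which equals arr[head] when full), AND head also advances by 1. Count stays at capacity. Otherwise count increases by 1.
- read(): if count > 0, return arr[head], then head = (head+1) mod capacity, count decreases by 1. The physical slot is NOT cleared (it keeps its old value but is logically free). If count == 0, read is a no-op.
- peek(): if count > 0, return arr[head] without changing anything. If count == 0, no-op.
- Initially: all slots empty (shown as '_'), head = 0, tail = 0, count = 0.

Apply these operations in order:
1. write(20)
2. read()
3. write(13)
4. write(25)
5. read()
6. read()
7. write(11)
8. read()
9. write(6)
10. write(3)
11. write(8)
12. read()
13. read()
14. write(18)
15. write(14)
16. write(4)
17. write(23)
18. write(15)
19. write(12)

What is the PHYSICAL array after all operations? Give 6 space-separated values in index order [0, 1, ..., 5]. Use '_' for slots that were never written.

Answer: 12 18 14 4 23 15

Derivation:
After op 1 (write(20)): arr=[20 _ _ _ _ _] head=0 tail=1 count=1
After op 2 (read()): arr=[20 _ _ _ _ _] head=1 tail=1 count=0
After op 3 (write(13)): arr=[20 13 _ _ _ _] head=1 tail=2 count=1
After op 4 (write(25)): arr=[20 13 25 _ _ _] head=1 tail=3 count=2
After op 5 (read()): arr=[20 13 25 _ _ _] head=2 tail=3 count=1
After op 6 (read()): arr=[20 13 25 _ _ _] head=3 tail=3 count=0
After op 7 (write(11)): arr=[20 13 25 11 _ _] head=3 tail=4 count=1
After op 8 (read()): arr=[20 13 25 11 _ _] head=4 tail=4 count=0
After op 9 (write(6)): arr=[20 13 25 11 6 _] head=4 tail=5 count=1
After op 10 (write(3)): arr=[20 13 25 11 6 3] head=4 tail=0 count=2
After op 11 (write(8)): arr=[8 13 25 11 6 3] head=4 tail=1 count=3
After op 12 (read()): arr=[8 13 25 11 6 3] head=5 tail=1 count=2
After op 13 (read()): arr=[8 13 25 11 6 3] head=0 tail=1 count=1
After op 14 (write(18)): arr=[8 18 25 11 6 3] head=0 tail=2 count=2
After op 15 (write(14)): arr=[8 18 14 11 6 3] head=0 tail=3 count=3
After op 16 (write(4)): arr=[8 18 14 4 6 3] head=0 tail=4 count=4
After op 17 (write(23)): arr=[8 18 14 4 23 3] head=0 tail=5 count=5
After op 18 (write(15)): arr=[8 18 14 4 23 15] head=0 tail=0 count=6
After op 19 (write(12)): arr=[12 18 14 4 23 15] head=1 tail=1 count=6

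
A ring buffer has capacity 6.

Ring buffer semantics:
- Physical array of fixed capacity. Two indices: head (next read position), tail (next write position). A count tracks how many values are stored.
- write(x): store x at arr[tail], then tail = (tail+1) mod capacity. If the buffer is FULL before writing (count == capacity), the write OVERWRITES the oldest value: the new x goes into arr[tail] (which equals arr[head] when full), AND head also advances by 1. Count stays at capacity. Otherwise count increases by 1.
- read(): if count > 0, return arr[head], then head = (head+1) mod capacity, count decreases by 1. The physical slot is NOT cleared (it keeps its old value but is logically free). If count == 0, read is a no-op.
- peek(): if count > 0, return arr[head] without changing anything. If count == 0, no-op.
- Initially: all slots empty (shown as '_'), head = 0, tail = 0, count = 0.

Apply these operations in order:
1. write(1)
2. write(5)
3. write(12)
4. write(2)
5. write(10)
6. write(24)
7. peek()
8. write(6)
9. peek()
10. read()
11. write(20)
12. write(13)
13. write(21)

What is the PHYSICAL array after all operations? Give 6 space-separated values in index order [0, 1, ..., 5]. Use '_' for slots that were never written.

Answer: 6 20 13 21 10 24

Derivation:
After op 1 (write(1)): arr=[1 _ _ _ _ _] head=0 tail=1 count=1
After op 2 (write(5)): arr=[1 5 _ _ _ _] head=0 tail=2 count=2
After op 3 (write(12)): arr=[1 5 12 _ _ _] head=0 tail=3 count=3
After op 4 (write(2)): arr=[1 5 12 2 _ _] head=0 tail=4 count=4
After op 5 (write(10)): arr=[1 5 12 2 10 _] head=0 tail=5 count=5
After op 6 (write(24)): arr=[1 5 12 2 10 24] head=0 tail=0 count=6
After op 7 (peek()): arr=[1 5 12 2 10 24] head=0 tail=0 count=6
After op 8 (write(6)): arr=[6 5 12 2 10 24] head=1 tail=1 count=6
After op 9 (peek()): arr=[6 5 12 2 10 24] head=1 tail=1 count=6
After op 10 (read()): arr=[6 5 12 2 10 24] head=2 tail=1 count=5
After op 11 (write(20)): arr=[6 20 12 2 10 24] head=2 tail=2 count=6
After op 12 (write(13)): arr=[6 20 13 2 10 24] head=3 tail=3 count=6
After op 13 (write(21)): arr=[6 20 13 21 10 24] head=4 tail=4 count=6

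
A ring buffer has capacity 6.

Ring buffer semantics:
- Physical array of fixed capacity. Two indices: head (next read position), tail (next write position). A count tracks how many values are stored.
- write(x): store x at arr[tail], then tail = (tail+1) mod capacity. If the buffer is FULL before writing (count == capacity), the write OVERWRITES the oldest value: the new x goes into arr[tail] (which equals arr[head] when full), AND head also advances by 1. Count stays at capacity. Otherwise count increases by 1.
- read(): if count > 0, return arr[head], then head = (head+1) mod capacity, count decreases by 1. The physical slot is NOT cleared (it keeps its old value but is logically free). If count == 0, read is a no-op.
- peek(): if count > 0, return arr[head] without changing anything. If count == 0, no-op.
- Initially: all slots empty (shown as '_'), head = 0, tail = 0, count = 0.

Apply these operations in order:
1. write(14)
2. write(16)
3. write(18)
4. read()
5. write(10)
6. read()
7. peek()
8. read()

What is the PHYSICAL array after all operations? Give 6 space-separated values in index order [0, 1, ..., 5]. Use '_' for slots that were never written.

Answer: 14 16 18 10 _ _

Derivation:
After op 1 (write(14)): arr=[14 _ _ _ _ _] head=0 tail=1 count=1
After op 2 (write(16)): arr=[14 16 _ _ _ _] head=0 tail=2 count=2
After op 3 (write(18)): arr=[14 16 18 _ _ _] head=0 tail=3 count=3
After op 4 (read()): arr=[14 16 18 _ _ _] head=1 tail=3 count=2
After op 5 (write(10)): arr=[14 16 18 10 _ _] head=1 tail=4 count=3
After op 6 (read()): arr=[14 16 18 10 _ _] head=2 tail=4 count=2
After op 7 (peek()): arr=[14 16 18 10 _ _] head=2 tail=4 count=2
After op 8 (read()): arr=[14 16 18 10 _ _] head=3 tail=4 count=1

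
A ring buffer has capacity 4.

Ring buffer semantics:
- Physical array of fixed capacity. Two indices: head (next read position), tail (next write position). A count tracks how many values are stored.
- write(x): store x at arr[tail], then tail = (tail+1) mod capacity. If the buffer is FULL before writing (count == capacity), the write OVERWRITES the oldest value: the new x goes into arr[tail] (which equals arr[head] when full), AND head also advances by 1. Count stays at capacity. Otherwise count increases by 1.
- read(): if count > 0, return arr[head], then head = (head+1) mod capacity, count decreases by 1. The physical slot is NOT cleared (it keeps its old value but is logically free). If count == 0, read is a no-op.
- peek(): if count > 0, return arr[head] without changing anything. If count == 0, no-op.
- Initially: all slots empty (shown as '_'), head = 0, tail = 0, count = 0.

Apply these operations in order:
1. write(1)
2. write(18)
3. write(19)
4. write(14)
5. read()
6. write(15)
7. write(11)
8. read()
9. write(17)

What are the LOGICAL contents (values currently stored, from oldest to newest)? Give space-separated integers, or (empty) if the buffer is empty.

After op 1 (write(1)): arr=[1 _ _ _] head=0 tail=1 count=1
After op 2 (write(18)): arr=[1 18 _ _] head=0 tail=2 count=2
After op 3 (write(19)): arr=[1 18 19 _] head=0 tail=3 count=3
After op 4 (write(14)): arr=[1 18 19 14] head=0 tail=0 count=4
After op 5 (read()): arr=[1 18 19 14] head=1 tail=0 count=3
After op 6 (write(15)): arr=[15 18 19 14] head=1 tail=1 count=4
After op 7 (write(11)): arr=[15 11 19 14] head=2 tail=2 count=4
After op 8 (read()): arr=[15 11 19 14] head=3 tail=2 count=3
After op 9 (write(17)): arr=[15 11 17 14] head=3 tail=3 count=4

Answer: 14 15 11 17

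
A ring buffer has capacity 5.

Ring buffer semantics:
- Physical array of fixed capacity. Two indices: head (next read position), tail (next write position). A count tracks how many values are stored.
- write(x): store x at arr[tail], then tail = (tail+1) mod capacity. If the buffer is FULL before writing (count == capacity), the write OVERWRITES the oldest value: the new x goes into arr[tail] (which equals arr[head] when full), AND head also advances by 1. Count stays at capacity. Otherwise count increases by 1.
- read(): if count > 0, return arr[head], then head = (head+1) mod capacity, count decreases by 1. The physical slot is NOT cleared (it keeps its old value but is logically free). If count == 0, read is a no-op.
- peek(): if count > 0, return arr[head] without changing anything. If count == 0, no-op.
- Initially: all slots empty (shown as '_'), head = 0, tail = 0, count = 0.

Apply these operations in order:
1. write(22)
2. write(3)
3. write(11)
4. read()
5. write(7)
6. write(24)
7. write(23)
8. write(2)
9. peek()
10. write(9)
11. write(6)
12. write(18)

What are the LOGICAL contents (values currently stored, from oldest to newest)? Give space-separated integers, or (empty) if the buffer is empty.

After op 1 (write(22)): arr=[22 _ _ _ _] head=0 tail=1 count=1
After op 2 (write(3)): arr=[22 3 _ _ _] head=0 tail=2 count=2
After op 3 (write(11)): arr=[22 3 11 _ _] head=0 tail=3 count=3
After op 4 (read()): arr=[22 3 11 _ _] head=1 tail=3 count=2
After op 5 (write(7)): arr=[22 3 11 7 _] head=1 tail=4 count=3
After op 6 (write(24)): arr=[22 3 11 7 24] head=1 tail=0 count=4
After op 7 (write(23)): arr=[23 3 11 7 24] head=1 tail=1 count=5
After op 8 (write(2)): arr=[23 2 11 7 24] head=2 tail=2 count=5
After op 9 (peek()): arr=[23 2 11 7 24] head=2 tail=2 count=5
After op 10 (write(9)): arr=[23 2 9 7 24] head=3 tail=3 count=5
After op 11 (write(6)): arr=[23 2 9 6 24] head=4 tail=4 count=5
After op 12 (write(18)): arr=[23 2 9 6 18] head=0 tail=0 count=5

Answer: 23 2 9 6 18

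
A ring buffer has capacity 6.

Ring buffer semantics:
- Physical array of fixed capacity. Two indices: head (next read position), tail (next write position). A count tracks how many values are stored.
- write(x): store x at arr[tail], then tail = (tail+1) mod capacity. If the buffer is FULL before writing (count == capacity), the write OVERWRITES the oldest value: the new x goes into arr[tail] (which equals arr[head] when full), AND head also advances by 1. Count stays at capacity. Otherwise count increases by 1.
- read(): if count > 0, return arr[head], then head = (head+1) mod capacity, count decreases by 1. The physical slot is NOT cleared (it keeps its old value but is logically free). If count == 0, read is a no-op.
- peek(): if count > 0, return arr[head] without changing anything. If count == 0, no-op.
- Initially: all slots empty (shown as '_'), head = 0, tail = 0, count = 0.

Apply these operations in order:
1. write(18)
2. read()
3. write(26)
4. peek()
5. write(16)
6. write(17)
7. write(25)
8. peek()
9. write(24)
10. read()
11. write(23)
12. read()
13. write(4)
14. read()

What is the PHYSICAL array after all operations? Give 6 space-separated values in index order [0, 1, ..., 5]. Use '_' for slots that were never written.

Answer: 23 4 16 17 25 24

Derivation:
After op 1 (write(18)): arr=[18 _ _ _ _ _] head=0 tail=1 count=1
After op 2 (read()): arr=[18 _ _ _ _ _] head=1 tail=1 count=0
After op 3 (write(26)): arr=[18 26 _ _ _ _] head=1 tail=2 count=1
After op 4 (peek()): arr=[18 26 _ _ _ _] head=1 tail=2 count=1
After op 5 (write(16)): arr=[18 26 16 _ _ _] head=1 tail=3 count=2
After op 6 (write(17)): arr=[18 26 16 17 _ _] head=1 tail=4 count=3
After op 7 (write(25)): arr=[18 26 16 17 25 _] head=1 tail=5 count=4
After op 8 (peek()): arr=[18 26 16 17 25 _] head=1 tail=5 count=4
After op 9 (write(24)): arr=[18 26 16 17 25 24] head=1 tail=0 count=5
After op 10 (read()): arr=[18 26 16 17 25 24] head=2 tail=0 count=4
After op 11 (write(23)): arr=[23 26 16 17 25 24] head=2 tail=1 count=5
After op 12 (read()): arr=[23 26 16 17 25 24] head=3 tail=1 count=4
After op 13 (write(4)): arr=[23 4 16 17 25 24] head=3 tail=2 count=5
After op 14 (read()): arr=[23 4 16 17 25 24] head=4 tail=2 count=4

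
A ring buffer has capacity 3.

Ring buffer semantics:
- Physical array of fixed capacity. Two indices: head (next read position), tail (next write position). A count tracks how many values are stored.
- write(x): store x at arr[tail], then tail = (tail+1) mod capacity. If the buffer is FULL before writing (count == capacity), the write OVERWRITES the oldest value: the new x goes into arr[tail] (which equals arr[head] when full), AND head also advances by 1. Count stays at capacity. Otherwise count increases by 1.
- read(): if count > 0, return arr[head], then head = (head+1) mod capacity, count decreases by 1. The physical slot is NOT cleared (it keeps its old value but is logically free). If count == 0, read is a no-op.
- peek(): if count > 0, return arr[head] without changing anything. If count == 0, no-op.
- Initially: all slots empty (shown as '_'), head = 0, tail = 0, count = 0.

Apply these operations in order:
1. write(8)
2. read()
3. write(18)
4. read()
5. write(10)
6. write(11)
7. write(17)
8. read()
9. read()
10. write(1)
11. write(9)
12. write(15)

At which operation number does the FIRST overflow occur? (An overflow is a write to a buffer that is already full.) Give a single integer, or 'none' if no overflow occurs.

Answer: 12

Derivation:
After op 1 (write(8)): arr=[8 _ _] head=0 tail=1 count=1
After op 2 (read()): arr=[8 _ _] head=1 tail=1 count=0
After op 3 (write(18)): arr=[8 18 _] head=1 tail=2 count=1
After op 4 (read()): arr=[8 18 _] head=2 tail=2 count=0
After op 5 (write(10)): arr=[8 18 10] head=2 tail=0 count=1
After op 6 (write(11)): arr=[11 18 10] head=2 tail=1 count=2
After op 7 (write(17)): arr=[11 17 10] head=2 tail=2 count=3
After op 8 (read()): arr=[11 17 10] head=0 tail=2 count=2
After op 9 (read()): arr=[11 17 10] head=1 tail=2 count=1
After op 10 (write(1)): arr=[11 17 1] head=1 tail=0 count=2
After op 11 (write(9)): arr=[9 17 1] head=1 tail=1 count=3
After op 12 (write(15)): arr=[9 15 1] head=2 tail=2 count=3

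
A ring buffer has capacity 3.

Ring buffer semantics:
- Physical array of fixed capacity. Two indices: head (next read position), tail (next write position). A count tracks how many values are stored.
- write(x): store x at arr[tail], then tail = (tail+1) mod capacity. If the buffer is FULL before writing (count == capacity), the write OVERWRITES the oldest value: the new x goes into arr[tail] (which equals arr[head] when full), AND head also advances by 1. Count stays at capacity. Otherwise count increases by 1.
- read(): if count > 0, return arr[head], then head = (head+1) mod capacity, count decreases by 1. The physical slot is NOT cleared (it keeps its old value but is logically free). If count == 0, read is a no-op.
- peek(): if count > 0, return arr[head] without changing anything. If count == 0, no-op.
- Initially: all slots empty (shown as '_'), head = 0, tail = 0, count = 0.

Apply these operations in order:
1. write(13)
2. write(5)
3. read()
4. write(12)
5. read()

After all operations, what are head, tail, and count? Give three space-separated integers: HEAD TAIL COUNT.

After op 1 (write(13)): arr=[13 _ _] head=0 tail=1 count=1
After op 2 (write(5)): arr=[13 5 _] head=0 tail=2 count=2
After op 3 (read()): arr=[13 5 _] head=1 tail=2 count=1
After op 4 (write(12)): arr=[13 5 12] head=1 tail=0 count=2
After op 5 (read()): arr=[13 5 12] head=2 tail=0 count=1

Answer: 2 0 1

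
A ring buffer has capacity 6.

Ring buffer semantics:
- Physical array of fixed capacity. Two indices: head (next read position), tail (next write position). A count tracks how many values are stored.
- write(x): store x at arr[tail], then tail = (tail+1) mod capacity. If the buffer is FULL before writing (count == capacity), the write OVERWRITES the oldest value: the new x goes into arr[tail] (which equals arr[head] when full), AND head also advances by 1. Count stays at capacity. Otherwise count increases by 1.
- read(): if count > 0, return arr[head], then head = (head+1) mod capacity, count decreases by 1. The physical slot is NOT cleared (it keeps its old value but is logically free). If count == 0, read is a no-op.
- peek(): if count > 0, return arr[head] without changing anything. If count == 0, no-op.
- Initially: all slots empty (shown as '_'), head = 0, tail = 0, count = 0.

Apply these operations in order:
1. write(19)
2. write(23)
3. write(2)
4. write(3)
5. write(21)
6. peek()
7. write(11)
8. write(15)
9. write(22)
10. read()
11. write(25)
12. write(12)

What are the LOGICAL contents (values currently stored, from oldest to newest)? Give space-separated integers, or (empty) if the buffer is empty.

Answer: 21 11 15 22 25 12

Derivation:
After op 1 (write(19)): arr=[19 _ _ _ _ _] head=0 tail=1 count=1
After op 2 (write(23)): arr=[19 23 _ _ _ _] head=0 tail=2 count=2
After op 3 (write(2)): arr=[19 23 2 _ _ _] head=0 tail=3 count=3
After op 4 (write(3)): arr=[19 23 2 3 _ _] head=0 tail=4 count=4
After op 5 (write(21)): arr=[19 23 2 3 21 _] head=0 tail=5 count=5
After op 6 (peek()): arr=[19 23 2 3 21 _] head=0 tail=5 count=5
After op 7 (write(11)): arr=[19 23 2 3 21 11] head=0 tail=0 count=6
After op 8 (write(15)): arr=[15 23 2 3 21 11] head=1 tail=1 count=6
After op 9 (write(22)): arr=[15 22 2 3 21 11] head=2 tail=2 count=6
After op 10 (read()): arr=[15 22 2 3 21 11] head=3 tail=2 count=5
After op 11 (write(25)): arr=[15 22 25 3 21 11] head=3 tail=3 count=6
After op 12 (write(12)): arr=[15 22 25 12 21 11] head=4 tail=4 count=6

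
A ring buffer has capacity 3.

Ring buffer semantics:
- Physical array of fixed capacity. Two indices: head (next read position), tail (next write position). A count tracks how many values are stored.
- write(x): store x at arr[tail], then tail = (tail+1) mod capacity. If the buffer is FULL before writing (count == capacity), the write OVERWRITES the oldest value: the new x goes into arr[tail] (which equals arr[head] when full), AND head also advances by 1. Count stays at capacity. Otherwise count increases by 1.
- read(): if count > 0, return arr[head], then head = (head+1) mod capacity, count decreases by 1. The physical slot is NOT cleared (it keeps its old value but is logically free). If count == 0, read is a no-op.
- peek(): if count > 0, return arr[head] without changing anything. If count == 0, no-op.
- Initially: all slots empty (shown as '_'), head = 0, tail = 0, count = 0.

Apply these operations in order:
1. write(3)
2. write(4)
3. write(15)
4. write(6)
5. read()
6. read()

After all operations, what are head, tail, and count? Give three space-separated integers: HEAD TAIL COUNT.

Answer: 0 1 1

Derivation:
After op 1 (write(3)): arr=[3 _ _] head=0 tail=1 count=1
After op 2 (write(4)): arr=[3 4 _] head=0 tail=2 count=2
After op 3 (write(15)): arr=[3 4 15] head=0 tail=0 count=3
After op 4 (write(6)): arr=[6 4 15] head=1 tail=1 count=3
After op 5 (read()): arr=[6 4 15] head=2 tail=1 count=2
After op 6 (read()): arr=[6 4 15] head=0 tail=1 count=1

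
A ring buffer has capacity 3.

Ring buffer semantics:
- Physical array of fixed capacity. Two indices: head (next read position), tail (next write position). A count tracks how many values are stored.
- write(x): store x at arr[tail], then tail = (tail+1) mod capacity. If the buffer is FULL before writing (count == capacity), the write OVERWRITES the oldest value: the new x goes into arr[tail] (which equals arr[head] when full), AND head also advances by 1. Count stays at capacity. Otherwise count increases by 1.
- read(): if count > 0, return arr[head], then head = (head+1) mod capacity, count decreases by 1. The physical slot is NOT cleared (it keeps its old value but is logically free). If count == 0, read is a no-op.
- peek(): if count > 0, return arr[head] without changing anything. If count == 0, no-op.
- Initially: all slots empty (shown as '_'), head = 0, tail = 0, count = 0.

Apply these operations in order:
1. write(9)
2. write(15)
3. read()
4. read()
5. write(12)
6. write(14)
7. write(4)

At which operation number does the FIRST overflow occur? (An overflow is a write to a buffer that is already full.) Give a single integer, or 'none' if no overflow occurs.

Answer: none

Derivation:
After op 1 (write(9)): arr=[9 _ _] head=0 tail=1 count=1
After op 2 (write(15)): arr=[9 15 _] head=0 tail=2 count=2
After op 3 (read()): arr=[9 15 _] head=1 tail=2 count=1
After op 4 (read()): arr=[9 15 _] head=2 tail=2 count=0
After op 5 (write(12)): arr=[9 15 12] head=2 tail=0 count=1
After op 6 (write(14)): arr=[14 15 12] head=2 tail=1 count=2
After op 7 (write(4)): arr=[14 4 12] head=2 tail=2 count=3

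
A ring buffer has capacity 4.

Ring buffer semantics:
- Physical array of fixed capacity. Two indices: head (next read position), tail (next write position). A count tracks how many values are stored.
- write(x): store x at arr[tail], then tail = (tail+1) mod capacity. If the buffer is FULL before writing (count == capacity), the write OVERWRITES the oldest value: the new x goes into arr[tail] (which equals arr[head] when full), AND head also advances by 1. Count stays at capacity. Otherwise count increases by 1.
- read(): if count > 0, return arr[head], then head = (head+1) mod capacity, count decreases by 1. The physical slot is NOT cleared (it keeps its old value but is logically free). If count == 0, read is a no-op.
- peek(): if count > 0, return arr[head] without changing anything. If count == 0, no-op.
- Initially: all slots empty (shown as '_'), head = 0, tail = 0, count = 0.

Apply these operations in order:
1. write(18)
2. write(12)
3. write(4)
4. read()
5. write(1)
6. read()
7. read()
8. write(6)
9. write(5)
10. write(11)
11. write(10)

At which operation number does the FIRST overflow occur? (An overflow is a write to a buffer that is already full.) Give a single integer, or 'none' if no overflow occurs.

After op 1 (write(18)): arr=[18 _ _ _] head=0 tail=1 count=1
After op 2 (write(12)): arr=[18 12 _ _] head=0 tail=2 count=2
After op 3 (write(4)): arr=[18 12 4 _] head=0 tail=3 count=3
After op 4 (read()): arr=[18 12 4 _] head=1 tail=3 count=2
After op 5 (write(1)): arr=[18 12 4 1] head=1 tail=0 count=3
After op 6 (read()): arr=[18 12 4 1] head=2 tail=0 count=2
After op 7 (read()): arr=[18 12 4 1] head=3 tail=0 count=1
After op 8 (write(6)): arr=[6 12 4 1] head=3 tail=1 count=2
After op 9 (write(5)): arr=[6 5 4 1] head=3 tail=2 count=3
After op 10 (write(11)): arr=[6 5 11 1] head=3 tail=3 count=4
After op 11 (write(10)): arr=[6 5 11 10] head=0 tail=0 count=4

Answer: 11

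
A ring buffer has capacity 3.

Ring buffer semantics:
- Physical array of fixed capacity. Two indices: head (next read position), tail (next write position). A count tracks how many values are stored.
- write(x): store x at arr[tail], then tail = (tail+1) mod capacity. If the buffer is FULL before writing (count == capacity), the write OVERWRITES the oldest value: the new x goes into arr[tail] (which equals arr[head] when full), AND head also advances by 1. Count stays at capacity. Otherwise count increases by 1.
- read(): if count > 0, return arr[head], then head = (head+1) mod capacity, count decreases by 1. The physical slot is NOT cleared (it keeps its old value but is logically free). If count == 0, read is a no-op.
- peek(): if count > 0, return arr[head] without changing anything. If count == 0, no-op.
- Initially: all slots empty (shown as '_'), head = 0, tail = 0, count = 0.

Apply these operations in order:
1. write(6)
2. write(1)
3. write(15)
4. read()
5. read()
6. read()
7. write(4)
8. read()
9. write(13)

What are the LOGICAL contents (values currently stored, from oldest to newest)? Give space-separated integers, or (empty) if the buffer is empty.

After op 1 (write(6)): arr=[6 _ _] head=0 tail=1 count=1
After op 2 (write(1)): arr=[6 1 _] head=0 tail=2 count=2
After op 3 (write(15)): arr=[6 1 15] head=0 tail=0 count=3
After op 4 (read()): arr=[6 1 15] head=1 tail=0 count=2
After op 5 (read()): arr=[6 1 15] head=2 tail=0 count=1
After op 6 (read()): arr=[6 1 15] head=0 tail=0 count=0
After op 7 (write(4)): arr=[4 1 15] head=0 tail=1 count=1
After op 8 (read()): arr=[4 1 15] head=1 tail=1 count=0
After op 9 (write(13)): arr=[4 13 15] head=1 tail=2 count=1

Answer: 13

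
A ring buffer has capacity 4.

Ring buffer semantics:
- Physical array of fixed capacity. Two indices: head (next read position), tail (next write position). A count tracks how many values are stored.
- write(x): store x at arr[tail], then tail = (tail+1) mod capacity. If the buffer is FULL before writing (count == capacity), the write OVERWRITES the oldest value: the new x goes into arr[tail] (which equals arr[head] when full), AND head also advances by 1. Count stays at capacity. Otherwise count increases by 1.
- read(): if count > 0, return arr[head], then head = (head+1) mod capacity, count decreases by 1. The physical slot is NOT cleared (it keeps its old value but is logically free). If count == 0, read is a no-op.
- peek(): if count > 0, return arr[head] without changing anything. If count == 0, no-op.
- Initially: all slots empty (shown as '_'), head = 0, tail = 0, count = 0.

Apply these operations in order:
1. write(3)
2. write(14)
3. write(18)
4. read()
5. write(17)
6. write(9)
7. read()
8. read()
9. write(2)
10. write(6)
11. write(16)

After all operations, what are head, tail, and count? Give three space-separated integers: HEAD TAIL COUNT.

Answer: 0 0 4

Derivation:
After op 1 (write(3)): arr=[3 _ _ _] head=0 tail=1 count=1
After op 2 (write(14)): arr=[3 14 _ _] head=0 tail=2 count=2
After op 3 (write(18)): arr=[3 14 18 _] head=0 tail=3 count=3
After op 4 (read()): arr=[3 14 18 _] head=1 tail=3 count=2
After op 5 (write(17)): arr=[3 14 18 17] head=1 tail=0 count=3
After op 6 (write(9)): arr=[9 14 18 17] head=1 tail=1 count=4
After op 7 (read()): arr=[9 14 18 17] head=2 tail=1 count=3
After op 8 (read()): arr=[9 14 18 17] head=3 tail=1 count=2
After op 9 (write(2)): arr=[9 2 18 17] head=3 tail=2 count=3
After op 10 (write(6)): arr=[9 2 6 17] head=3 tail=3 count=4
After op 11 (write(16)): arr=[9 2 6 16] head=0 tail=0 count=4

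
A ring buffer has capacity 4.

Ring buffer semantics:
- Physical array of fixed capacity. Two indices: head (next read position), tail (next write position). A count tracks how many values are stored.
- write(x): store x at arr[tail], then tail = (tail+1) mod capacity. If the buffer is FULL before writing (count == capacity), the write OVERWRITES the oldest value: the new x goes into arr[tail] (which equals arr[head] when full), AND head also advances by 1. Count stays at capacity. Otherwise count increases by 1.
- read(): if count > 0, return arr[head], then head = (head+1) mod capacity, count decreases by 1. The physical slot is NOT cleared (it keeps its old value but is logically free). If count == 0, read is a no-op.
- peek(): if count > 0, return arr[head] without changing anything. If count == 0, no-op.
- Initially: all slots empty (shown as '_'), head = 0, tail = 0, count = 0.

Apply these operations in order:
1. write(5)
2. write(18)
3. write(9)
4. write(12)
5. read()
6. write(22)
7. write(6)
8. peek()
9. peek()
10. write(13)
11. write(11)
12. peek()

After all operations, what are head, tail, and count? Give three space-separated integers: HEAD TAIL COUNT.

After op 1 (write(5)): arr=[5 _ _ _] head=0 tail=1 count=1
After op 2 (write(18)): arr=[5 18 _ _] head=0 tail=2 count=2
After op 3 (write(9)): arr=[5 18 9 _] head=0 tail=3 count=3
After op 4 (write(12)): arr=[5 18 9 12] head=0 tail=0 count=4
After op 5 (read()): arr=[5 18 9 12] head=1 tail=0 count=3
After op 6 (write(22)): arr=[22 18 9 12] head=1 tail=1 count=4
After op 7 (write(6)): arr=[22 6 9 12] head=2 tail=2 count=4
After op 8 (peek()): arr=[22 6 9 12] head=2 tail=2 count=4
After op 9 (peek()): arr=[22 6 9 12] head=2 tail=2 count=4
After op 10 (write(13)): arr=[22 6 13 12] head=3 tail=3 count=4
After op 11 (write(11)): arr=[22 6 13 11] head=0 tail=0 count=4
After op 12 (peek()): arr=[22 6 13 11] head=0 tail=0 count=4

Answer: 0 0 4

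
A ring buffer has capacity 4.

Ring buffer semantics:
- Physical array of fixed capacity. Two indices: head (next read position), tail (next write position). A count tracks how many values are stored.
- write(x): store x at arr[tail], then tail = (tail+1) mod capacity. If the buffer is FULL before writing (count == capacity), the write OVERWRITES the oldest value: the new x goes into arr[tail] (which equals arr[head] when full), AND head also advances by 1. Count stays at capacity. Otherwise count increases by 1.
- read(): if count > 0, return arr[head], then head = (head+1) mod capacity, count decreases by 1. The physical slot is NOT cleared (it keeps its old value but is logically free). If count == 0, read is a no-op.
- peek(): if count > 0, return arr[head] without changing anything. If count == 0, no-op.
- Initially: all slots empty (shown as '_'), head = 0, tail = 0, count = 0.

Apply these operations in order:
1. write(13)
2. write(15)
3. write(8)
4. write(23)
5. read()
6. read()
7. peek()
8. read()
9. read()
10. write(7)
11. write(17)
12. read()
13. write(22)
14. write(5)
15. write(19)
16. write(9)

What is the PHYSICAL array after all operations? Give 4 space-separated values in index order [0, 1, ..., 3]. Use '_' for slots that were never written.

Answer: 19 9 22 5

Derivation:
After op 1 (write(13)): arr=[13 _ _ _] head=0 tail=1 count=1
After op 2 (write(15)): arr=[13 15 _ _] head=0 tail=2 count=2
After op 3 (write(8)): arr=[13 15 8 _] head=0 tail=3 count=3
After op 4 (write(23)): arr=[13 15 8 23] head=0 tail=0 count=4
After op 5 (read()): arr=[13 15 8 23] head=1 tail=0 count=3
After op 6 (read()): arr=[13 15 8 23] head=2 tail=0 count=2
After op 7 (peek()): arr=[13 15 8 23] head=2 tail=0 count=2
After op 8 (read()): arr=[13 15 8 23] head=3 tail=0 count=1
After op 9 (read()): arr=[13 15 8 23] head=0 tail=0 count=0
After op 10 (write(7)): arr=[7 15 8 23] head=0 tail=1 count=1
After op 11 (write(17)): arr=[7 17 8 23] head=0 tail=2 count=2
After op 12 (read()): arr=[7 17 8 23] head=1 tail=2 count=1
After op 13 (write(22)): arr=[7 17 22 23] head=1 tail=3 count=2
After op 14 (write(5)): arr=[7 17 22 5] head=1 tail=0 count=3
After op 15 (write(19)): arr=[19 17 22 5] head=1 tail=1 count=4
After op 16 (write(9)): arr=[19 9 22 5] head=2 tail=2 count=4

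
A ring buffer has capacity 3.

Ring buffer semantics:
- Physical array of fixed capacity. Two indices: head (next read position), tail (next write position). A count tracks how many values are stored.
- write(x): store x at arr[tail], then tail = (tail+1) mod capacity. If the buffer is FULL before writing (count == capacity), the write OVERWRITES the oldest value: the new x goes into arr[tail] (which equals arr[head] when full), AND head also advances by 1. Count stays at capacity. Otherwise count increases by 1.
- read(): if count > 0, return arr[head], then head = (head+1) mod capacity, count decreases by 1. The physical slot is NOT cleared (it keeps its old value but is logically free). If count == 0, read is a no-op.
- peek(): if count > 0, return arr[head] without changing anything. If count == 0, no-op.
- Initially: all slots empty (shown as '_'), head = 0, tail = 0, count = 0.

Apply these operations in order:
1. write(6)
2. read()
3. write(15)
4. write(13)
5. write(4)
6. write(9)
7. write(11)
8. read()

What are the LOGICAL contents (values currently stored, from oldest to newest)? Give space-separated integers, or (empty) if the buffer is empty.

Answer: 9 11

Derivation:
After op 1 (write(6)): arr=[6 _ _] head=0 tail=1 count=1
After op 2 (read()): arr=[6 _ _] head=1 tail=1 count=0
After op 3 (write(15)): arr=[6 15 _] head=1 tail=2 count=1
After op 4 (write(13)): arr=[6 15 13] head=1 tail=0 count=2
After op 5 (write(4)): arr=[4 15 13] head=1 tail=1 count=3
After op 6 (write(9)): arr=[4 9 13] head=2 tail=2 count=3
After op 7 (write(11)): arr=[4 9 11] head=0 tail=0 count=3
After op 8 (read()): arr=[4 9 11] head=1 tail=0 count=2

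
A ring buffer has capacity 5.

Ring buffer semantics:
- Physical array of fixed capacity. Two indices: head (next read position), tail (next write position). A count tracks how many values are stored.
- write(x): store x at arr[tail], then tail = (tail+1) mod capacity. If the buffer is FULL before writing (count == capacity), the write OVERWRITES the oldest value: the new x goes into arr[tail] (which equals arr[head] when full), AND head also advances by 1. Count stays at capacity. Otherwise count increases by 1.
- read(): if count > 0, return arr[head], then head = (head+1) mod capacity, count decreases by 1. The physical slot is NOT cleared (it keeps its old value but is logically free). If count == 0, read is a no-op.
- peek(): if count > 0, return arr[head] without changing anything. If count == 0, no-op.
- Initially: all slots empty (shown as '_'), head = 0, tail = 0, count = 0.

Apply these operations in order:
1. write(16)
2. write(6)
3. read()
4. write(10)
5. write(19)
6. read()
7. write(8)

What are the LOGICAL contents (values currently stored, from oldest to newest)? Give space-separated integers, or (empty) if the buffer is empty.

After op 1 (write(16)): arr=[16 _ _ _ _] head=0 tail=1 count=1
After op 2 (write(6)): arr=[16 6 _ _ _] head=0 tail=2 count=2
After op 3 (read()): arr=[16 6 _ _ _] head=1 tail=2 count=1
After op 4 (write(10)): arr=[16 6 10 _ _] head=1 tail=3 count=2
After op 5 (write(19)): arr=[16 6 10 19 _] head=1 tail=4 count=3
After op 6 (read()): arr=[16 6 10 19 _] head=2 tail=4 count=2
After op 7 (write(8)): arr=[16 6 10 19 8] head=2 tail=0 count=3

Answer: 10 19 8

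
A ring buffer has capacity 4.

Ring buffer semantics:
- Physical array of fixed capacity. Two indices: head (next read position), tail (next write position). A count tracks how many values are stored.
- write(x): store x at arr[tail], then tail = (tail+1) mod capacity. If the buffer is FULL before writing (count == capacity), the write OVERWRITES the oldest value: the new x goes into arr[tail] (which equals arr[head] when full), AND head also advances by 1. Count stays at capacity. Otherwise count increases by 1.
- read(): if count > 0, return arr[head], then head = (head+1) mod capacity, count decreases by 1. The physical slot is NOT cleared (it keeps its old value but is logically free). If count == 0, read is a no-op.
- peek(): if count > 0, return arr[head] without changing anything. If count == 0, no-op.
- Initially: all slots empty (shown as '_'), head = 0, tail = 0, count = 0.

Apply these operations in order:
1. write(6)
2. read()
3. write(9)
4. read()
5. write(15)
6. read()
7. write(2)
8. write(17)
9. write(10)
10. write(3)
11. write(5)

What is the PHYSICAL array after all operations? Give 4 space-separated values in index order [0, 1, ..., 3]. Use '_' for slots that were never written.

Answer: 17 10 3 5

Derivation:
After op 1 (write(6)): arr=[6 _ _ _] head=0 tail=1 count=1
After op 2 (read()): arr=[6 _ _ _] head=1 tail=1 count=0
After op 3 (write(9)): arr=[6 9 _ _] head=1 tail=2 count=1
After op 4 (read()): arr=[6 9 _ _] head=2 tail=2 count=0
After op 5 (write(15)): arr=[6 9 15 _] head=2 tail=3 count=1
After op 6 (read()): arr=[6 9 15 _] head=3 tail=3 count=0
After op 7 (write(2)): arr=[6 9 15 2] head=3 tail=0 count=1
After op 8 (write(17)): arr=[17 9 15 2] head=3 tail=1 count=2
After op 9 (write(10)): arr=[17 10 15 2] head=3 tail=2 count=3
After op 10 (write(3)): arr=[17 10 3 2] head=3 tail=3 count=4
After op 11 (write(5)): arr=[17 10 3 5] head=0 tail=0 count=4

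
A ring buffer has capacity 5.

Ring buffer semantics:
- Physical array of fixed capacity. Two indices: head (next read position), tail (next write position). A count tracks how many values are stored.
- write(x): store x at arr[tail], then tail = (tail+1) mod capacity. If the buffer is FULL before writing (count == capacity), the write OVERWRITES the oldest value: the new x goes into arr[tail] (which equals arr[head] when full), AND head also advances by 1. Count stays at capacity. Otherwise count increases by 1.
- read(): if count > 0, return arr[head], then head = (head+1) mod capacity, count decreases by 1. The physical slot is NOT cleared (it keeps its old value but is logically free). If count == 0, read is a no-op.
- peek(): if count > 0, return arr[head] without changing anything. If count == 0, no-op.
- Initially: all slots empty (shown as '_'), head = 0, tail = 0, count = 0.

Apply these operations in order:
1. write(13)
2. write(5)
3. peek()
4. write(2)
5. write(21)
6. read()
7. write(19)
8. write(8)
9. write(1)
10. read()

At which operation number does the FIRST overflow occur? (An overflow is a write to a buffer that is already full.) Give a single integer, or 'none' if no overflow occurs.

After op 1 (write(13)): arr=[13 _ _ _ _] head=0 tail=1 count=1
After op 2 (write(5)): arr=[13 5 _ _ _] head=0 tail=2 count=2
After op 3 (peek()): arr=[13 5 _ _ _] head=0 tail=2 count=2
After op 4 (write(2)): arr=[13 5 2 _ _] head=0 tail=3 count=3
After op 5 (write(21)): arr=[13 5 2 21 _] head=0 tail=4 count=4
After op 6 (read()): arr=[13 5 2 21 _] head=1 tail=4 count=3
After op 7 (write(19)): arr=[13 5 2 21 19] head=1 tail=0 count=4
After op 8 (write(8)): arr=[8 5 2 21 19] head=1 tail=1 count=5
After op 9 (write(1)): arr=[8 1 2 21 19] head=2 tail=2 count=5
After op 10 (read()): arr=[8 1 2 21 19] head=3 tail=2 count=4

Answer: 9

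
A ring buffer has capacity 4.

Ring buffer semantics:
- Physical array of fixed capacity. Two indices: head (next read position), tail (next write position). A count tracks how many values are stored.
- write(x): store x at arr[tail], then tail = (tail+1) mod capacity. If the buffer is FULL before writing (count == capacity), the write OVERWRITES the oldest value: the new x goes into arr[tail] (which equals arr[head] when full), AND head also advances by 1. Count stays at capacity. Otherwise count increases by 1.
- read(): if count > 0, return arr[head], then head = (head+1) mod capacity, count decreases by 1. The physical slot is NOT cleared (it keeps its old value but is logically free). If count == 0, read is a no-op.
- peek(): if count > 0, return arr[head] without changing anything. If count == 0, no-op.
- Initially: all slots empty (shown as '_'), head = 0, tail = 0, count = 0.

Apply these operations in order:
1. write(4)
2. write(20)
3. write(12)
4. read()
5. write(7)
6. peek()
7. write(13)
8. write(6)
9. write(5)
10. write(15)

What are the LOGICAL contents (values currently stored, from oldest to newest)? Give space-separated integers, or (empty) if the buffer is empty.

Answer: 13 6 5 15

Derivation:
After op 1 (write(4)): arr=[4 _ _ _] head=0 tail=1 count=1
After op 2 (write(20)): arr=[4 20 _ _] head=0 tail=2 count=2
After op 3 (write(12)): arr=[4 20 12 _] head=0 tail=3 count=3
After op 4 (read()): arr=[4 20 12 _] head=1 tail=3 count=2
After op 5 (write(7)): arr=[4 20 12 7] head=1 tail=0 count=3
After op 6 (peek()): arr=[4 20 12 7] head=1 tail=0 count=3
After op 7 (write(13)): arr=[13 20 12 7] head=1 tail=1 count=4
After op 8 (write(6)): arr=[13 6 12 7] head=2 tail=2 count=4
After op 9 (write(5)): arr=[13 6 5 7] head=3 tail=3 count=4
After op 10 (write(15)): arr=[13 6 5 15] head=0 tail=0 count=4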